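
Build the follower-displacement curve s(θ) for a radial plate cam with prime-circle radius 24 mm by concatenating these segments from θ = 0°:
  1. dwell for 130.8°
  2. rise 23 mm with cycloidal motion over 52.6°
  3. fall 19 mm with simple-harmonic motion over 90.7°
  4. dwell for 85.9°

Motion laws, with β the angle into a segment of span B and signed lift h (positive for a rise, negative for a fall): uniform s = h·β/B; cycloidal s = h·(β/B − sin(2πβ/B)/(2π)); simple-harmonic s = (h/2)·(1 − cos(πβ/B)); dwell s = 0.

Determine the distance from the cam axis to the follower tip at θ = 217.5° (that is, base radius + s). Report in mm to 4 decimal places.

seg 1 [0°–130.8°] dwell: s stays 0.0000
seg 2 [130.8°–183.4°] cycloidal, h=23: full span → s += 23 → s = 23.0000
seg 3 [183.4°–274.1°] simple-harmonic, h=-19: θ=217.5° here. β=34.1, B=90.7. -19/2·(1 − cos(π·0.3760)) = -5.8911 → s = 17.1089
radial distance = base radius + s = 24 + 17.1089 = 41.1089

41.1089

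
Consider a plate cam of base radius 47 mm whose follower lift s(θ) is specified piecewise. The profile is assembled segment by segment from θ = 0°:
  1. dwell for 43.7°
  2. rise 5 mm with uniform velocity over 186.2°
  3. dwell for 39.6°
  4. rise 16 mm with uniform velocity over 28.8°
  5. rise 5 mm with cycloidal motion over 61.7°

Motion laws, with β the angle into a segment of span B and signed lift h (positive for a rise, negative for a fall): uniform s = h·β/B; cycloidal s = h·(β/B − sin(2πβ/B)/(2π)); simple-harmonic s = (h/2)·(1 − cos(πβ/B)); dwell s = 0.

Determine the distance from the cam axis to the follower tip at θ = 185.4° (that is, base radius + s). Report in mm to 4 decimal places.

seg 1 [0°–43.7°] dwell: s stays 0.0000
seg 2 [43.7°–229.9°] uniform, h=5: θ=185.4° here. β=141.7, B=186.2. 5·141.7/186.2 = 3.8050 → s = 3.8050
radial distance = base radius + s = 47 + 3.8050 = 50.8050

50.8050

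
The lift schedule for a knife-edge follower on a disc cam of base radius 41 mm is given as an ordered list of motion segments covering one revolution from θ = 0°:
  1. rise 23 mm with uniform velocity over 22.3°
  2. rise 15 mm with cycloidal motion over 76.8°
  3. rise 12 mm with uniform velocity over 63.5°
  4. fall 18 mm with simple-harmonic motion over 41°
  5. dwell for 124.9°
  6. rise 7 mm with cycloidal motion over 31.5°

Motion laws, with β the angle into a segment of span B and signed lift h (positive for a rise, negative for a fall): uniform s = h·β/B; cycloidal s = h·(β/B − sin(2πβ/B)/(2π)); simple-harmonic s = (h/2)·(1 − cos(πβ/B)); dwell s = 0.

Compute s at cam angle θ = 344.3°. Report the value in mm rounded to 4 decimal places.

seg 1 [0°–22.3°] uniform, h=23: full span → s += 23 → s = 23.0000
seg 2 [22.3°–99.1°] cycloidal, h=15: full span → s += 15 → s = 38.0000
seg 3 [99.1°–162.6°] uniform, h=12: full span → s += 12 → s = 50.0000
seg 4 [162.6°–203.6°] simple-harmonic, h=-18: full span → s += -18 → s = 32.0000
seg 5 [203.6°–328.5°] dwell: s stays 32.0000
seg 6 [328.5°–360°] cycloidal, h=7: θ=344.3° here. β=15.8, B=31.5. 7·(0.5016 − sin(2π·0.5016)/(2π)) = 3.5222 → s = 35.5222

35.5222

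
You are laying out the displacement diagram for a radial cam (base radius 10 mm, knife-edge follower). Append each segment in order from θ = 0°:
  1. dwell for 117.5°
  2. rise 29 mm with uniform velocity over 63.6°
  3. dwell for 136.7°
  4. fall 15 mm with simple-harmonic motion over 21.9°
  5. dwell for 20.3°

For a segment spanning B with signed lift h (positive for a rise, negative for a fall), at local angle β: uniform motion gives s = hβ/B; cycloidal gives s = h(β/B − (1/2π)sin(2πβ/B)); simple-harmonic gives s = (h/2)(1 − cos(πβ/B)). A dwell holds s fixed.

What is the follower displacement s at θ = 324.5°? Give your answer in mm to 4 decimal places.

seg 1 [0°–117.5°] dwell: s stays 0.0000
seg 2 [117.5°–181.1°] uniform, h=29: full span → s += 29 → s = 29.0000
seg 3 [181.1°–317.8°] dwell: s stays 29.0000
seg 4 [317.8°–339.7°] simple-harmonic, h=-15: θ=324.5° here. β=6.7, B=21.9. -15/2·(1 − cos(π·0.3059)) = -3.2055 → s = 25.7945

25.7945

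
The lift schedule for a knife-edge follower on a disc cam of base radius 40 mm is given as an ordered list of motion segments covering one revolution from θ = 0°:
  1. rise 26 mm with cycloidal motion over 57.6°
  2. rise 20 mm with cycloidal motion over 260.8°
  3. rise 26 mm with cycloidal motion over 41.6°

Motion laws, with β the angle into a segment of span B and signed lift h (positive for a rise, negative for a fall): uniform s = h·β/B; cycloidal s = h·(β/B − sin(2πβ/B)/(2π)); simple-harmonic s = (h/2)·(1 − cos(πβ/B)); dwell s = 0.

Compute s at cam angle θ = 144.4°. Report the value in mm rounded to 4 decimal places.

seg 1 [0°–57.6°] cycloidal, h=26: full span → s += 26 → s = 26.0000
seg 2 [57.6°–318.4°] cycloidal, h=20: θ=144.4° here. β=86.8, B=260.8. 20·(0.3328 − sin(2π·0.3328)/(2π)) = 3.8947 → s = 29.8947

29.8947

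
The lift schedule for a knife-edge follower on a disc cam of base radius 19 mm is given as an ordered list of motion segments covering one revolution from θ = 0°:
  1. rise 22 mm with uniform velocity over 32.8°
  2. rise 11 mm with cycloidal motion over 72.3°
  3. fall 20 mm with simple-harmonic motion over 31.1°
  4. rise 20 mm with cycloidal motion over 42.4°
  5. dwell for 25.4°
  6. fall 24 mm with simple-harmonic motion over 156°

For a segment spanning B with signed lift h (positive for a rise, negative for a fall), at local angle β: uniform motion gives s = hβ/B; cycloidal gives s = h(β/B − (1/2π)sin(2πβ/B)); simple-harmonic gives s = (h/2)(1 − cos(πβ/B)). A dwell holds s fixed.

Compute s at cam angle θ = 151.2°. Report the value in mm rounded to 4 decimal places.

seg 1 [0°–32.8°] uniform, h=22: full span → s += 22 → s = 22.0000
seg 2 [32.8°–105.1°] cycloidal, h=11: full span → s += 11 → s = 33.0000
seg 3 [105.1°–136.2°] simple-harmonic, h=-20: full span → s += -20 → s = 13.0000
seg 4 [136.2°–178.6°] cycloidal, h=20: θ=151.2° here. β=15, B=42.4. 20·(0.3538 − sin(2π·0.3538)/(2π)) = 4.5454 → s = 17.5454

17.5454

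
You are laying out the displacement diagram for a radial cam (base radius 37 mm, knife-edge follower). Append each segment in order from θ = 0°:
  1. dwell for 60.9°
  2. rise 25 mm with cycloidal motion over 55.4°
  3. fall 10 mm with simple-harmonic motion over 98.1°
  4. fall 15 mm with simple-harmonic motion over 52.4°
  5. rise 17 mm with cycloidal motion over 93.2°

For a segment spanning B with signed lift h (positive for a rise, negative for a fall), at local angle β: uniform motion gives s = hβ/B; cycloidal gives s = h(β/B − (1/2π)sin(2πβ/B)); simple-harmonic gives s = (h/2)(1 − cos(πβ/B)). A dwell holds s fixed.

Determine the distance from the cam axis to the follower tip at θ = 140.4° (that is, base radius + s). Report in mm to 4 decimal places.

seg 1 [0°–60.9°] dwell: s stays 0.0000
seg 2 [60.9°–116.3°] cycloidal, h=25: full span → s += 25 → s = 25.0000
seg 3 [116.3°–214.4°] simple-harmonic, h=-10: θ=140.4° here. β=24.1, B=98.1. -10/2·(1 − cos(π·0.2457)) = -1.4167 → s = 23.5833
radial distance = base radius + s = 37 + 23.5833 = 60.5833

60.5833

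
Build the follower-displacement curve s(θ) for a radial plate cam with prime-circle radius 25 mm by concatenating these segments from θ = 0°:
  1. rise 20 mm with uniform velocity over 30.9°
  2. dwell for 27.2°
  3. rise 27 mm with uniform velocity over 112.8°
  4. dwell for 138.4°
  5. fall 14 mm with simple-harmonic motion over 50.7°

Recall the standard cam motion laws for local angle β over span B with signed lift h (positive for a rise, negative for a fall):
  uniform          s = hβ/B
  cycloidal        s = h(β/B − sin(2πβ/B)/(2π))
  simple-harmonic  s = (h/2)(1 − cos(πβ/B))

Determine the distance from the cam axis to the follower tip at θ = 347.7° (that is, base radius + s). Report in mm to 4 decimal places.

seg 1 [0°–30.9°] uniform, h=20: full span → s += 20 → s = 20.0000
seg 2 [30.9°–58.1°] dwell: s stays 20.0000
seg 3 [58.1°–170.9°] uniform, h=27: full span → s += 27 → s = 47.0000
seg 4 [170.9°–309.3°] dwell: s stays 47.0000
seg 5 [309.3°–360°] simple-harmonic, h=-14: θ=347.7° here. β=38.4, B=50.7. -14/2·(1 − cos(π·0.7574)) = -12.0634 → s = 34.9366
radial distance = base radius + s = 25 + 34.9366 = 59.9366

59.9366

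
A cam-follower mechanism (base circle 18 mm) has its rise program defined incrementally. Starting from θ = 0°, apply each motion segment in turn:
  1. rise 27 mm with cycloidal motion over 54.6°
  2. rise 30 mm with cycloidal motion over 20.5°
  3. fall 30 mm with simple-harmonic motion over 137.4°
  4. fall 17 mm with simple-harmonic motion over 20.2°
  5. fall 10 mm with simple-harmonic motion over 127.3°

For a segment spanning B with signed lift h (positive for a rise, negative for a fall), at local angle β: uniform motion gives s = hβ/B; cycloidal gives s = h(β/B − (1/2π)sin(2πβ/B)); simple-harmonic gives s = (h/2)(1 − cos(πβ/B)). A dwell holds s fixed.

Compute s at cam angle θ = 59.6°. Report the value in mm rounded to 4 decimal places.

seg 1 [0°–54.6°] cycloidal, h=27: full span → s += 27 → s = 27.0000
seg 2 [54.6°–75.1°] cycloidal, h=30: θ=59.6° here. β=5, B=20.5. 30·(0.2439 − sin(2π·0.2439)/(2π)) = 2.5459 → s = 29.5459

29.5459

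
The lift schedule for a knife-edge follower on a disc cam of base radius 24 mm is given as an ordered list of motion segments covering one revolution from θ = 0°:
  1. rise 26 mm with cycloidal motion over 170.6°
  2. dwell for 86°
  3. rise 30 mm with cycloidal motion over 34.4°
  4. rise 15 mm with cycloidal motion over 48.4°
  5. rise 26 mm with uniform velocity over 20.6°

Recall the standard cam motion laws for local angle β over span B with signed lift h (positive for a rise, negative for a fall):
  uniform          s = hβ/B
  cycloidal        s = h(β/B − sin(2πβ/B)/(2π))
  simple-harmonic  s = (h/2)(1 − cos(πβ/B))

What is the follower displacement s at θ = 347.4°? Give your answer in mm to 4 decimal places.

seg 1 [0°–170.6°] cycloidal, h=26: full span → s += 26 → s = 26.0000
seg 2 [170.6°–256.6°] dwell: s stays 26.0000
seg 3 [256.6°–291°] cycloidal, h=30: full span → s += 30 → s = 56.0000
seg 4 [291°–339.4°] cycloidal, h=15: full span → s += 15 → s = 71.0000
seg 5 [339.4°–360°] uniform, h=26: θ=347.4° here. β=8, B=20.6. 26·8/20.6 = 10.0971 → s = 81.0971

81.0971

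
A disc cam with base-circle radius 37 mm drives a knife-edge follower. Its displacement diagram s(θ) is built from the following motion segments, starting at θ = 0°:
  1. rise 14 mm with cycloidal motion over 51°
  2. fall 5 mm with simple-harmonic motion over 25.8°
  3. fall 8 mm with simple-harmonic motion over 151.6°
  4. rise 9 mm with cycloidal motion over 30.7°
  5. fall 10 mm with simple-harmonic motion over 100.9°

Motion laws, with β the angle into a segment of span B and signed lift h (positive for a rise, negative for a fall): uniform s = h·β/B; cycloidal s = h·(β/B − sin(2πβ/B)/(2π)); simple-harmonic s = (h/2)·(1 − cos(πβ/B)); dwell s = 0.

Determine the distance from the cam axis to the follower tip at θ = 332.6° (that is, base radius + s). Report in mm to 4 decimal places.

seg 1 [0°–51°] cycloidal, h=14: full span → s += 14 → s = 14.0000
seg 2 [51°–76.8°] simple-harmonic, h=-5: full span → s += -5 → s = 9.0000
seg 3 [76.8°–228.4°] simple-harmonic, h=-8: full span → s += -8 → s = 1.0000
seg 4 [228.4°–259.1°] cycloidal, h=9: full span → s += 9 → s = 10.0000
seg 5 [259.1°–360°] simple-harmonic, h=-10: θ=332.6° here. β=73.5, B=100.9. -10/2·(1 − cos(π·0.7284)) = -8.2882 → s = 1.7118
radial distance = base radius + s = 37 + 1.7118 = 38.7118

38.7118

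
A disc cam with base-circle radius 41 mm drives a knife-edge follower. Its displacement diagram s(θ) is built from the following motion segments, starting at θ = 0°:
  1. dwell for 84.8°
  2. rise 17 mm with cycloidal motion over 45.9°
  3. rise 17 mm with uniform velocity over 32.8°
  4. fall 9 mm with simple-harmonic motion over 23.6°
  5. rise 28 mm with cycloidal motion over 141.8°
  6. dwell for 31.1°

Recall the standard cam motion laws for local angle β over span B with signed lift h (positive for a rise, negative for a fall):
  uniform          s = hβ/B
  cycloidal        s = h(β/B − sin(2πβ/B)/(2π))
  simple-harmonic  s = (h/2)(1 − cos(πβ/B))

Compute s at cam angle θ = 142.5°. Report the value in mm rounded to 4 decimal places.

seg 1 [0°–84.8°] dwell: s stays 0.0000
seg 2 [84.8°–130.7°] cycloidal, h=17: full span → s += 17 → s = 17.0000
seg 3 [130.7°–163.5°] uniform, h=17: θ=142.5° here. β=11.8, B=32.8. 17·11.8/32.8 = 6.1159 → s = 23.1159

23.1159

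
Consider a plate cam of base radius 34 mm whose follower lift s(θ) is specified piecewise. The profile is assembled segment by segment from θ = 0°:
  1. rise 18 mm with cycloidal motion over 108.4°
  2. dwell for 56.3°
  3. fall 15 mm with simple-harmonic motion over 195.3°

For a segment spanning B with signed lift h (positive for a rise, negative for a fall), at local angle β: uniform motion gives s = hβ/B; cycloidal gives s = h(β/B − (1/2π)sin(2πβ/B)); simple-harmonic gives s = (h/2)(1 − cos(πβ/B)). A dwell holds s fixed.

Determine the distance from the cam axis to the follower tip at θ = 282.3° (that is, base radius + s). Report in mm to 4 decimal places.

seg 1 [0°–108.4°] cycloidal, h=18: full span → s += 18 → s = 18.0000
seg 2 [108.4°–164.7°] dwell: s stays 18.0000
seg 3 [164.7°–360°] simple-harmonic, h=-15: θ=282.3° here. β=117.6, B=195.3. -15/2·(1 − cos(π·0.6022)) = -9.8658 → s = 8.1342
radial distance = base radius + s = 34 + 8.1342 = 42.1342

42.1342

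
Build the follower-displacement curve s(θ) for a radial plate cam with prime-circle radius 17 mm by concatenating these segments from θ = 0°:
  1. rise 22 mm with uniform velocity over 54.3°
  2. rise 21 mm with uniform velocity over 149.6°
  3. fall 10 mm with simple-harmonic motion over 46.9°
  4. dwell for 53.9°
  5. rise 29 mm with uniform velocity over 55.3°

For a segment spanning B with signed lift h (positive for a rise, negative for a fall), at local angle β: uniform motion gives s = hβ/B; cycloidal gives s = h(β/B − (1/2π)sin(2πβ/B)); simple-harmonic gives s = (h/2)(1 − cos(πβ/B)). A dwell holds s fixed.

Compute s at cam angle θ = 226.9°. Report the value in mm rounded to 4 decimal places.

seg 1 [0°–54.3°] uniform, h=22: full span → s += 22 → s = 22.0000
seg 2 [54.3°–203.9°] uniform, h=21: full span → s += 21 → s = 43.0000
seg 3 [203.9°–250.8°] simple-harmonic, h=-10: θ=226.9° here. β=23, B=46.9. -10/2·(1 − cos(π·0.4904)) = -4.8493 → s = 38.1507

38.1507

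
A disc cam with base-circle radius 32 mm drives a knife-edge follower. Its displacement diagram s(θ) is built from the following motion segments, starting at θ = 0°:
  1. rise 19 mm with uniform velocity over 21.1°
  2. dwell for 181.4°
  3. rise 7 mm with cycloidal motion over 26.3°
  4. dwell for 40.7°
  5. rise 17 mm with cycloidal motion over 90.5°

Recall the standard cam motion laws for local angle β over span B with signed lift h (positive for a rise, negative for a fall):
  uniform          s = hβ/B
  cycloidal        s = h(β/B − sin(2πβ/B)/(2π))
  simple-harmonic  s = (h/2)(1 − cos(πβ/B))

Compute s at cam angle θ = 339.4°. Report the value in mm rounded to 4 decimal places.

seg 1 [0°–21.1°] uniform, h=19: full span → s += 19 → s = 19.0000
seg 2 [21.1°–202.5°] dwell: s stays 19.0000
seg 3 [202.5°–228.8°] cycloidal, h=7: full span → s += 7 → s = 26.0000
seg 4 [228.8°–269.5°] dwell: s stays 26.0000
seg 5 [269.5°–360°] cycloidal, h=17: θ=339.4° here. β=69.9, B=90.5. 17·(0.7724 − sin(2π·0.7724)/(2π)) = 15.8093 → s = 41.8093

41.8093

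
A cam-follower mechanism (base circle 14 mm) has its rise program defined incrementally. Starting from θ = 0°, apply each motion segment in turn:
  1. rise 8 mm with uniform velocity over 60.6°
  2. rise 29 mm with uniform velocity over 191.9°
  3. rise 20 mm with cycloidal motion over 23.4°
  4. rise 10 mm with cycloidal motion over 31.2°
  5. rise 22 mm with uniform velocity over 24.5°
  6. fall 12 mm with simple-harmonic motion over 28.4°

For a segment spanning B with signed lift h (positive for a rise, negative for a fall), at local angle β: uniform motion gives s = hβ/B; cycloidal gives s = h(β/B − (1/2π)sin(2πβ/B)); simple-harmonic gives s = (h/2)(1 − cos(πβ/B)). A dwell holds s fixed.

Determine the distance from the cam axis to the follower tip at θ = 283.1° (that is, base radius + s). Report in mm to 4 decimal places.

seg 1 [0°–60.6°] uniform, h=8: full span → s += 8 → s = 8.0000
seg 2 [60.6°–252.5°] uniform, h=29: full span → s += 29 → s = 37.0000
seg 3 [252.5°–275.9°] cycloidal, h=20: full span → s += 20 → s = 57.0000
seg 4 [275.9°–307.1°] cycloidal, h=10: θ=283.1° here. β=7.2, B=31.2. 10·(0.2308 − sin(2π·0.2308)/(2π)) = 0.7277 → s = 57.7277
radial distance = base radius + s = 14 + 57.7277 = 71.7277

71.7277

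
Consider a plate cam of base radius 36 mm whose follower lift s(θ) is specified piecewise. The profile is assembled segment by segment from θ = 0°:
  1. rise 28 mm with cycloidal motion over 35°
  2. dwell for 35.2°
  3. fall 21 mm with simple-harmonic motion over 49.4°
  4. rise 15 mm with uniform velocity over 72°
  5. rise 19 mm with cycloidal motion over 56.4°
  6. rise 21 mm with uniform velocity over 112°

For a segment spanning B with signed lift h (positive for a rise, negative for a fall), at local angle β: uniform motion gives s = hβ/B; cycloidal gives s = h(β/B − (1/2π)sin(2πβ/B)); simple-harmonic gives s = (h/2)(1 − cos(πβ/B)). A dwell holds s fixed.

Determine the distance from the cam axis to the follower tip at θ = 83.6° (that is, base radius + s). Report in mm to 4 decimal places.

seg 1 [0°–35°] cycloidal, h=28: full span → s += 28 → s = 28.0000
seg 2 [35°–70.2°] dwell: s stays 28.0000
seg 3 [70.2°–119.6°] simple-harmonic, h=-21: θ=83.6° here. β=13.4, B=49.4. -21/2·(1 − cos(π·0.2713)) = -3.5873 → s = 24.4127
radial distance = base radius + s = 36 + 24.4127 = 60.4127

60.4127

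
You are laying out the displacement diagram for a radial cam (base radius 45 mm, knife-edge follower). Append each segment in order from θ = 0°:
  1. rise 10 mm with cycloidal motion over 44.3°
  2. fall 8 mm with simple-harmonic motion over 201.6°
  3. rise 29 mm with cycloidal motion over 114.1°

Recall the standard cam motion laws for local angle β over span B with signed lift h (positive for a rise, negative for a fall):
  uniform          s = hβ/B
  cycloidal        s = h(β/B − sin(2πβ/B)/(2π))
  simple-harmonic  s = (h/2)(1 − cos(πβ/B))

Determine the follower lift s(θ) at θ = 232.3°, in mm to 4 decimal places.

seg 1 [0°–44.3°] cycloidal, h=10: full span → s += 10 → s = 10.0000
seg 2 [44.3°–245.9°] simple-harmonic, h=-8: θ=232.3° here. β=188, B=201.6. -8/2·(1 − cos(π·0.9325)) = -7.9105 → s = 2.0895

2.0895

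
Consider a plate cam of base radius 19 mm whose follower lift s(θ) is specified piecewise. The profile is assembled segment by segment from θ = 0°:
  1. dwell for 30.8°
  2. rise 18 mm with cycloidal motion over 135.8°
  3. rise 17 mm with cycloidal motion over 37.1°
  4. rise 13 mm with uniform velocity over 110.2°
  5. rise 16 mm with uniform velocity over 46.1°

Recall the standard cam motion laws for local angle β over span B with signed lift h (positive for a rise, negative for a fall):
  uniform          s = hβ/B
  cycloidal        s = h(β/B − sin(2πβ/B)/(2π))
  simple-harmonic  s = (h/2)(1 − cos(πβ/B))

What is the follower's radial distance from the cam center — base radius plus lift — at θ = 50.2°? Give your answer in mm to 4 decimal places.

seg 1 [0°–30.8°] dwell: s stays 0.0000
seg 2 [30.8°–166.6°] cycloidal, h=18: θ=50.2° here. β=19.4, B=135.8. 18·(0.1429 − sin(2π·0.1429)/(2π)) = 0.3316 → s = 0.3316
radial distance = base radius + s = 19 + 0.3316 = 19.3316

19.3316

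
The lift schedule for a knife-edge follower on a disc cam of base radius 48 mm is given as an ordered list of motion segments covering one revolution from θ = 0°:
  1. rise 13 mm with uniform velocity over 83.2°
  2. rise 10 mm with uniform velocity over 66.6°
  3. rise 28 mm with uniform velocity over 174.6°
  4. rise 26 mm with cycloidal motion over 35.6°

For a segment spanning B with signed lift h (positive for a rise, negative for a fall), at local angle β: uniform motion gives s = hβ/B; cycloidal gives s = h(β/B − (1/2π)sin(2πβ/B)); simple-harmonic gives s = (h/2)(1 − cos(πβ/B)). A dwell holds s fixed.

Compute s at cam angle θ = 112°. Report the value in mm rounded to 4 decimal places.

seg 1 [0°–83.2°] uniform, h=13: full span → s += 13 → s = 13.0000
seg 2 [83.2°–149.8°] uniform, h=10: θ=112° here. β=28.8, B=66.6. 10·28.8/66.6 = 4.3243 → s = 17.3243

17.3243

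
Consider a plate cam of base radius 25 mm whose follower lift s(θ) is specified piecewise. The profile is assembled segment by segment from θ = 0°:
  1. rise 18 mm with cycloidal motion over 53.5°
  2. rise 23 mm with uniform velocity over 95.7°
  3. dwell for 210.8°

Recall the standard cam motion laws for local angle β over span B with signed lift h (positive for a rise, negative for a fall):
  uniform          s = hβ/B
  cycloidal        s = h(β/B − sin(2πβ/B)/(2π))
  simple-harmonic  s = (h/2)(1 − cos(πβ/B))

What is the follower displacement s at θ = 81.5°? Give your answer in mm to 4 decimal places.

seg 1 [0°–53.5°] cycloidal, h=18: full span → s += 18 → s = 18.0000
seg 2 [53.5°–149.2°] uniform, h=23: θ=81.5° here. β=28, B=95.7. 23·28/95.7 = 6.7294 → s = 24.7294

24.7294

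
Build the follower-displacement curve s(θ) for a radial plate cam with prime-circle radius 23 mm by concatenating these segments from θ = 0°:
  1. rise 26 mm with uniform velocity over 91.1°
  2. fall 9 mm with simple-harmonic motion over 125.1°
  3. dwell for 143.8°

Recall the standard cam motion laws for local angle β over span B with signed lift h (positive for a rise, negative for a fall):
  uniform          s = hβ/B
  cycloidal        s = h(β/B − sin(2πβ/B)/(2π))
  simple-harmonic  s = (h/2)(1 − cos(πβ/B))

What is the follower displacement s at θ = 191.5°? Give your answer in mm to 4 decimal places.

seg 1 [0°–91.1°] uniform, h=26: full span → s += 26 → s = 26.0000
seg 2 [91.1°–216.2°] simple-harmonic, h=-9: θ=191.5° here. β=100.4, B=125.1. -9/2·(1 − cos(π·0.8026)) = -8.1617 → s = 17.8383

17.8383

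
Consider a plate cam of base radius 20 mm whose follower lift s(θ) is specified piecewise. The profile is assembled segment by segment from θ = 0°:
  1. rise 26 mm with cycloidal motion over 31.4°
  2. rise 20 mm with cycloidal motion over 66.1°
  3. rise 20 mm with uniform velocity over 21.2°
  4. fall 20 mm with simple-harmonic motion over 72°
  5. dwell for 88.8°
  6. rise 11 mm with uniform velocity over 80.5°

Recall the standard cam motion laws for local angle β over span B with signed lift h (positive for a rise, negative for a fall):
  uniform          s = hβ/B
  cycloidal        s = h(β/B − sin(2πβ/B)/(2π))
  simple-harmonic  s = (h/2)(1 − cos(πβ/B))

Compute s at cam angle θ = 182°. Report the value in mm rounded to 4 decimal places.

seg 1 [0°–31.4°] cycloidal, h=26: full span → s += 26 → s = 26.0000
seg 2 [31.4°–97.5°] cycloidal, h=20: full span → s += 20 → s = 46.0000
seg 3 [97.5°–118.7°] uniform, h=20: full span → s += 20 → s = 66.0000
seg 4 [118.7°–190.7°] simple-harmonic, h=-20: θ=182° here. β=63.3, B=72. -20/2·(1 − cos(π·0.8792)) = -19.2881 → s = 46.7119

46.7119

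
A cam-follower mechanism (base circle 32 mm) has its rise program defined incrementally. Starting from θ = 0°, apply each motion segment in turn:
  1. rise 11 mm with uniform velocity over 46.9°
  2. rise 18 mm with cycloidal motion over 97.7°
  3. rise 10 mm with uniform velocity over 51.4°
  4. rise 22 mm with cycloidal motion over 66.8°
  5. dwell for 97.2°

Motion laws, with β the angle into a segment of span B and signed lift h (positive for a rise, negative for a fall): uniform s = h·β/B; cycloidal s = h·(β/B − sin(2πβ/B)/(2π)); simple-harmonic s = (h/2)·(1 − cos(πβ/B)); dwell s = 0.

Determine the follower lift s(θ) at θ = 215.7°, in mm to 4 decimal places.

seg 1 [0°–46.9°] uniform, h=11: full span → s += 11 → s = 11.0000
seg 2 [46.9°–144.6°] cycloidal, h=18: full span → s += 18 → s = 29.0000
seg 3 [144.6°–196°] uniform, h=10: full span → s += 10 → s = 39.0000
seg 4 [196°–262.8°] cycloidal, h=22: θ=215.7° here. β=19.7, B=66.8. 22·(0.2949 − sin(2π·0.2949)/(2π)) = 3.1251 → s = 42.1251

42.1251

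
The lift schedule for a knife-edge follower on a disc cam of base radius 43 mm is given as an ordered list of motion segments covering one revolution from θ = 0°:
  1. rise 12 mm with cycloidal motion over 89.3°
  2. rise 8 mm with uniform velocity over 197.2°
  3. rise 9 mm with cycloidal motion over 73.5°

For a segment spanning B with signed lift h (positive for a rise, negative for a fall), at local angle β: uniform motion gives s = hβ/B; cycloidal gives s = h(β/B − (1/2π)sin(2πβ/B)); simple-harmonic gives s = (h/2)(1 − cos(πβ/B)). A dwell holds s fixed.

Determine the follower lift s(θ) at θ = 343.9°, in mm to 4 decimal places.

seg 1 [0°–89.3°] cycloidal, h=12: full span → s += 12 → s = 12.0000
seg 2 [89.3°–286.5°] uniform, h=8: full span → s += 8 → s = 20.0000
seg 3 [286.5°–360°] cycloidal, h=9: θ=343.9° here. β=57.4, B=73.5. 9·(0.7810 − sin(2π·0.7810)/(2π)) = 8.4340 → s = 28.4340

28.4340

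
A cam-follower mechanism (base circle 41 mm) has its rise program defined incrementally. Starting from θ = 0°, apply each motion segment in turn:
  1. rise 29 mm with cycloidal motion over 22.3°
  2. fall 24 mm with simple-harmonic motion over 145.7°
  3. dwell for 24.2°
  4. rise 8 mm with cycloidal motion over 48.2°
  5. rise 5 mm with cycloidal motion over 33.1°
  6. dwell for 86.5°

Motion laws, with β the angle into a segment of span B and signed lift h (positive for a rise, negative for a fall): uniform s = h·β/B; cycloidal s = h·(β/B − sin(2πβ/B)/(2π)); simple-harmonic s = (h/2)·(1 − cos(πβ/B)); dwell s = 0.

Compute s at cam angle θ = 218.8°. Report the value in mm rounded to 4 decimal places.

seg 1 [0°–22.3°] cycloidal, h=29: full span → s += 29 → s = 29.0000
seg 2 [22.3°–168°] simple-harmonic, h=-24: full span → s += -24 → s = 5.0000
seg 3 [168°–192.2°] dwell: s stays 5.0000
seg 4 [192.2°–240.4°] cycloidal, h=8: θ=218.8° here. β=26.6, B=48.2. 8·(0.5519 − sin(2π·0.5519)/(2π)) = 4.8226 → s = 9.8226

9.8226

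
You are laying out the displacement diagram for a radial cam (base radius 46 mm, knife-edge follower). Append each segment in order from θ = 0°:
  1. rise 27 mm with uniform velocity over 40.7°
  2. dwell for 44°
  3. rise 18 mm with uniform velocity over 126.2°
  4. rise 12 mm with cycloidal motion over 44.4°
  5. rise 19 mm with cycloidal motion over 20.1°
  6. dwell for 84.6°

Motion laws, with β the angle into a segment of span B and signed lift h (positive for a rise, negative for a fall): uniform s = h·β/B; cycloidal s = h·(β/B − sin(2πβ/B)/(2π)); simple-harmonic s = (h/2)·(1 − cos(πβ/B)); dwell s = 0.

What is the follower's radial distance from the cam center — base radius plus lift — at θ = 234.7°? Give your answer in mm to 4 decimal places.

seg 1 [0°–40.7°] uniform, h=27: full span → s += 27 → s = 27.0000
seg 2 [40.7°–84.7°] dwell: s stays 27.0000
seg 3 [84.7°–210.9°] uniform, h=18: full span → s += 18 → s = 45.0000
seg 4 [210.9°–255.3°] cycloidal, h=12: θ=234.7° here. β=23.8, B=44.4. 12·(0.5360 − sin(2π·0.5360)/(2π)) = 6.8612 → s = 51.8612
radial distance = base radius + s = 46 + 51.8612 = 97.8612

97.8612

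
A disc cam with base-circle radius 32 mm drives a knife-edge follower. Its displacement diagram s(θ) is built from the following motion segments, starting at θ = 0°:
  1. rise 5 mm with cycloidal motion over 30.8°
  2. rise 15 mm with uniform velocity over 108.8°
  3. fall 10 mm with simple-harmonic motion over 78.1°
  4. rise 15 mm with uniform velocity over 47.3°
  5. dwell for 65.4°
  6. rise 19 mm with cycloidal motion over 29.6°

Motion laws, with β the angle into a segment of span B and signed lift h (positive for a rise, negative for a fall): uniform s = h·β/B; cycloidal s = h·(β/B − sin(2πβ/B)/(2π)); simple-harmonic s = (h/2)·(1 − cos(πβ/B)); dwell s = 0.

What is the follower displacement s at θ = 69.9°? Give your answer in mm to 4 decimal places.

seg 1 [0°–30.8°] cycloidal, h=5: full span → s += 5 → s = 5.0000
seg 2 [30.8°–139.6°] uniform, h=15: θ=69.9° here. β=39.1, B=108.8. 15·39.1/108.8 = 5.3906 → s = 10.3906

10.3906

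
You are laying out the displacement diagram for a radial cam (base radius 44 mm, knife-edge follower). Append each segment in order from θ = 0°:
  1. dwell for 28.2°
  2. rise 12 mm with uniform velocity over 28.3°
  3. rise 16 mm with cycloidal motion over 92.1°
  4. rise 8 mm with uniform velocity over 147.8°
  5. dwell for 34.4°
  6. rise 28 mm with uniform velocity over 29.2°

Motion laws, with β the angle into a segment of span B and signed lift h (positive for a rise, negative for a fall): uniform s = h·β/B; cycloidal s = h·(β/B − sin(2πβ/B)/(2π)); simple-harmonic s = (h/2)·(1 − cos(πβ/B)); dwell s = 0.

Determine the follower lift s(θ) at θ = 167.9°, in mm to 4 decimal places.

seg 1 [0°–28.2°] dwell: s stays 0.0000
seg 2 [28.2°–56.5°] uniform, h=12: full span → s += 12 → s = 12.0000
seg 3 [56.5°–148.6°] cycloidal, h=16: full span → s += 16 → s = 28.0000
seg 4 [148.6°–296.4°] uniform, h=8: θ=167.9° here. β=19.3, B=147.8. 8·19.3/147.8 = 1.0447 → s = 29.0447

29.0447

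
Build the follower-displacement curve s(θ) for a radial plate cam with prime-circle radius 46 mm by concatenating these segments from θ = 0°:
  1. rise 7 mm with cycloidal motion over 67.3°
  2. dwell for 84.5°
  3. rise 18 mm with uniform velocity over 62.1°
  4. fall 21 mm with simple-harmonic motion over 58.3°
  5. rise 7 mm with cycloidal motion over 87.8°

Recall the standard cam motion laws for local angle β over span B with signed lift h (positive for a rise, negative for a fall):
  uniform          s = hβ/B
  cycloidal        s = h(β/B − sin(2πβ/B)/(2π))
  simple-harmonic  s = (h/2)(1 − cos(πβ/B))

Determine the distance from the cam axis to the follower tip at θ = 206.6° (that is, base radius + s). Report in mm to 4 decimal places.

seg 1 [0°–67.3°] cycloidal, h=7: full span → s += 7 → s = 7.0000
seg 2 [67.3°–151.8°] dwell: s stays 7.0000
seg 3 [151.8°–213.9°] uniform, h=18: θ=206.6° here. β=54.8, B=62.1. 18·54.8/62.1 = 15.8841 → s = 22.8841
radial distance = base radius + s = 46 + 22.8841 = 68.8841

68.8841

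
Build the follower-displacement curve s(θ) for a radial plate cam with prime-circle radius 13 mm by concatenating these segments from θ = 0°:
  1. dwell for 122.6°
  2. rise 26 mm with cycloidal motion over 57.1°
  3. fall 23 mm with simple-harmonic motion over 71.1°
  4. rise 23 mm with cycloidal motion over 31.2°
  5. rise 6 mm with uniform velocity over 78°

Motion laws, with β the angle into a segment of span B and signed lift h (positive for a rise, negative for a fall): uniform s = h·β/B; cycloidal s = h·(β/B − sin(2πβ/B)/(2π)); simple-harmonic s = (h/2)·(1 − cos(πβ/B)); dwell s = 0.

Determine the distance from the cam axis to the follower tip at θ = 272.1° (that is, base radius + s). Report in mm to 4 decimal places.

seg 1 [0°–122.6°] dwell: s stays 0.0000
seg 2 [122.6°–179.7°] cycloidal, h=26: full span → s += 26 → s = 26.0000
seg 3 [179.7°–250.8°] simple-harmonic, h=-23: full span → s += -23 → s = 3.0000
seg 4 [250.8°–282°] cycloidal, h=23: θ=272.1° here. β=21.3, B=31.2. 23·(0.6827 − sin(2π·0.6827)/(2π)) = 19.0400 → s = 22.0400
radial distance = base radius + s = 13 + 22.0400 = 35.0400

35.0400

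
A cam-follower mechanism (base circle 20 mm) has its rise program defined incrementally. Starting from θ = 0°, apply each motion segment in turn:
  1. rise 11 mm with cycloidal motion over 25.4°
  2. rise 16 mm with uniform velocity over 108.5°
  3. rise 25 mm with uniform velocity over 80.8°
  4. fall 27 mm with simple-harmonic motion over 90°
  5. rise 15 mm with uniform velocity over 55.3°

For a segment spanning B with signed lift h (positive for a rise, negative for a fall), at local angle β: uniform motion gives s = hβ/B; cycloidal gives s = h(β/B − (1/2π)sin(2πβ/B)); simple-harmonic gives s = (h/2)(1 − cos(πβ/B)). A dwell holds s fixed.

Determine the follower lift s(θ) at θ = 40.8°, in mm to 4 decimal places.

seg 1 [0°–25.4°] cycloidal, h=11: full span → s += 11 → s = 11.0000
seg 2 [25.4°–133.9°] uniform, h=16: θ=40.8° here. β=15.4, B=108.5. 16·15.4/108.5 = 2.2710 → s = 13.2710

13.2710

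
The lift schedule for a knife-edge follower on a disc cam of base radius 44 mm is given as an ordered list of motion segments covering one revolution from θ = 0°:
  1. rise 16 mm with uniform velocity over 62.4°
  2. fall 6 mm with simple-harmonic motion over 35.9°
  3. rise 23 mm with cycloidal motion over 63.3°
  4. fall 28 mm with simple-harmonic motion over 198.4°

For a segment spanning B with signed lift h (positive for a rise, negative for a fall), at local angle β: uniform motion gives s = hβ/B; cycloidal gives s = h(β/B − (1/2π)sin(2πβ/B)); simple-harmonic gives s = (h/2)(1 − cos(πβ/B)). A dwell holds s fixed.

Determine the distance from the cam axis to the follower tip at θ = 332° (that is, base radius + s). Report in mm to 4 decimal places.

seg 1 [0°–62.4°] uniform, h=16: full span → s += 16 → s = 16.0000
seg 2 [62.4°–98.3°] simple-harmonic, h=-6: full span → s += -6 → s = 10.0000
seg 3 [98.3°–161.6°] cycloidal, h=23: full span → s += 23 → s = 33.0000
seg 4 [161.6°–360°] simple-harmonic, h=-28: θ=332° here. β=170.4, B=198.4. -28/2·(1 − cos(π·0.8589)) = -26.6464 → s = 6.3536
radial distance = base radius + s = 44 + 6.3536 = 50.3536

50.3536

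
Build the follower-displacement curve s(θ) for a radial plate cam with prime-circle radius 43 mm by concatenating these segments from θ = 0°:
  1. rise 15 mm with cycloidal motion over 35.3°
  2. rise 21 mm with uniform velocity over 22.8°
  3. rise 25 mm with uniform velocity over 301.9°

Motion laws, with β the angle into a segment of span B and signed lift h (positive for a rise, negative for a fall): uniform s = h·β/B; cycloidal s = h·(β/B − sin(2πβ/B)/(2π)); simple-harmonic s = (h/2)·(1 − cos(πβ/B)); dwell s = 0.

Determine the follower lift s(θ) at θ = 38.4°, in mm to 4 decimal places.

seg 1 [0°–35.3°] cycloidal, h=15: full span → s += 15 → s = 15.0000
seg 2 [35.3°–58.1°] uniform, h=21: θ=38.4° here. β=3.1, B=22.8. 21·3.1/22.8 = 2.8553 → s = 17.8553

17.8553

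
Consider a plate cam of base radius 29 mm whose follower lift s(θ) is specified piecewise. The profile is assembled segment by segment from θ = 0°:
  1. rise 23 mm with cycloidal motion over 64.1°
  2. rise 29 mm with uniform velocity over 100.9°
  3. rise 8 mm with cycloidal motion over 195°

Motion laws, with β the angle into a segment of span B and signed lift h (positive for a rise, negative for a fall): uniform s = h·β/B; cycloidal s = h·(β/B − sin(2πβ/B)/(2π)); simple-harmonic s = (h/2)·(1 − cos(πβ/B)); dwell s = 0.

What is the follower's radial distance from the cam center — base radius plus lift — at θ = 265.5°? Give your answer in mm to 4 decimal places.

seg 1 [0°–64.1°] cycloidal, h=23: full span → s += 23 → s = 23.0000
seg 2 [64.1°–165°] uniform, h=29: full span → s += 29 → s = 52.0000
seg 3 [165°–360°] cycloidal, h=8: θ=265.5° here. β=100.5, B=195. 8·(0.5154 − sin(2π·0.5154)/(2π)) = 4.2460 → s = 56.2460
radial distance = base radius + s = 29 + 56.2460 = 85.2460

85.2460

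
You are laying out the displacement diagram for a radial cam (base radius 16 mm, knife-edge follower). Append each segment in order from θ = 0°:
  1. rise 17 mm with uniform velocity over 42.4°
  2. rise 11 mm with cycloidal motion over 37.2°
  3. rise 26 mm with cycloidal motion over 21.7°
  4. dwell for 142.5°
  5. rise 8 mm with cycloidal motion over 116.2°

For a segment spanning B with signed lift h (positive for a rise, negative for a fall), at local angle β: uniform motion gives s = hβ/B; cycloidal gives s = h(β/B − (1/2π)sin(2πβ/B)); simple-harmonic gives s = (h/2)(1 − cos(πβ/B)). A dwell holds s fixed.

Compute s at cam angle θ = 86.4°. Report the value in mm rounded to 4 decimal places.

seg 1 [0°–42.4°] uniform, h=17: full span → s += 17 → s = 17.0000
seg 2 [42.4°–79.6°] cycloidal, h=11: full span → s += 11 → s = 28.0000
seg 3 [79.6°–101.3°] cycloidal, h=26: θ=86.4° here. β=6.8, B=21.7. 26·(0.3134 − sin(2π·0.3134)/(2π)) = 4.3331 → s = 32.3331

32.3331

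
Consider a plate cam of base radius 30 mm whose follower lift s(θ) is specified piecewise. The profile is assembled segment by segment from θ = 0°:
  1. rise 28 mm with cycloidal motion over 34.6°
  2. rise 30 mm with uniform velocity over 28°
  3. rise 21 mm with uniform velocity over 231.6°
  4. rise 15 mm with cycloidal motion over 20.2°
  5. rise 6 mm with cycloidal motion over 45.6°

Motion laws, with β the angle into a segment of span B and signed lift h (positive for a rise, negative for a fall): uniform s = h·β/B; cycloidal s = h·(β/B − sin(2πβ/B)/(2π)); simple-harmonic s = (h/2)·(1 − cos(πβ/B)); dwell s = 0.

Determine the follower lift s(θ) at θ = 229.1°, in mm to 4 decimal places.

seg 1 [0°–34.6°] cycloidal, h=28: full span → s += 28 → s = 28.0000
seg 2 [34.6°–62.6°] uniform, h=30: full span → s += 30 → s = 58.0000
seg 3 [62.6°–294.2°] uniform, h=21: θ=229.1° here. β=166.5, B=231.6. 21·166.5/231.6 = 15.0972 → s = 73.0972

73.0972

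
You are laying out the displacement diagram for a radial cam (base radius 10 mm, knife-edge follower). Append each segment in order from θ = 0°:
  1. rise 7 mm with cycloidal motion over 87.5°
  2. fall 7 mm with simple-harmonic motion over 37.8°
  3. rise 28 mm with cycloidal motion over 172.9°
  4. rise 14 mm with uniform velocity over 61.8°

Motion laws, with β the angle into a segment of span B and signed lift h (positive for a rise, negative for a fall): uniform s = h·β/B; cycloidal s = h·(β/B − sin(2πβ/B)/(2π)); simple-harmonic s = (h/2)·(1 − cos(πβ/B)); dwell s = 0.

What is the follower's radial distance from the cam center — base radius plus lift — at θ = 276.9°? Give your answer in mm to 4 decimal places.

seg 1 [0°–87.5°] cycloidal, h=7: full span → s += 7 → s = 7.0000
seg 2 [87.5°–125.3°] simple-harmonic, h=-7: full span → s += -7 → s = 0.0000
seg 3 [125.3°–298.2°] cycloidal, h=28: θ=276.9° here. β=151.6, B=172.9. 28·(0.8768 − sin(2π·0.8768)/(2π)) = 27.6657 → s = 27.6657
radial distance = base radius + s = 10 + 27.6657 = 37.6657

37.6657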